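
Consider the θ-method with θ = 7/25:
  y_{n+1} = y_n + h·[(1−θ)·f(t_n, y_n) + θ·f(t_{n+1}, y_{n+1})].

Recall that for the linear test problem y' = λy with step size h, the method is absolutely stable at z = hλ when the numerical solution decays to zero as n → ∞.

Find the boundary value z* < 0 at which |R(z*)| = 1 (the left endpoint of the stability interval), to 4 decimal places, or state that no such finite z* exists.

Set f=λy, z=hλ:
  y_{n+1} = y_n + z·[18/25·y_n + 7/25·y_{n+1}] ⇒ (1 − 7/25z)y_{n+1} = (1 + 18/25z)y_n
  ⇒ R(z) = (1 + 18/25z)/(1 − 7/25z).

Solve |R(x)|<1 on ℝ⁻.
x=-0.62: |R|=0.4717
R=−1: 1+18/25x = −1+7/25x ⇒ -11/25x=2 ⇒ x=2/(-11/25)=-4.5455
Confirm numerically:
  x=-4.350: |R|=0.96123 <1
  x=-2.264: |R|=0.38562 <1
  x=-2.238: |R|=0.37584 <1
  x=-1.822: |R|=0.20649 <1
  x=-5.118: |R|=1.10354 >1
  x=-5.070: |R|=1.09539 >1
  x=-4.878: |R|=1.06185 >1
Stable set (-4.5455, 0).

left endpoint -4.5455.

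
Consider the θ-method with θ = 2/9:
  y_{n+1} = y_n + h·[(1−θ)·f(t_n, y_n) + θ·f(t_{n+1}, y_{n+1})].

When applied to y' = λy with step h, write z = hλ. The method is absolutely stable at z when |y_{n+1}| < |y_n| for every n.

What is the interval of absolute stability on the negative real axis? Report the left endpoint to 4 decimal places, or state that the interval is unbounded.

(-3.6000, 0).

Set f=λy, z=hλ:
  y_{n+1} = y_n + z·[7/9·y_n + 2/9·y_{n+1}] ⇒ (1 − 2/9z)y_{n+1} = (1 + 7/9z)y_n
  Hence R(z) = (1 + 7/9z)/(1 − 2/9z).

Need |R(x)|<1, x<0.
x=-0.92: |R|=0.2362
R=−1: 1+7/9x = −1+2/9x ⇒ -5/9x=2 ⇒ x=2/(-5/9)=-3.6000
Confirm numerically:
  x=-2.328: |R|=0.53427 <1
  x=-2.210: |R|=0.48212 <1
  x=-2.089: |R|=0.42670 <1
  x=-1.809: |R|=0.29030 <1
  x=-4.107: |R|=1.14726 >1
  x=-4.092: |R|=1.14316 >1
  x=-4.049: |R|=1.13130 >1
Stable set (-3.6000, 0).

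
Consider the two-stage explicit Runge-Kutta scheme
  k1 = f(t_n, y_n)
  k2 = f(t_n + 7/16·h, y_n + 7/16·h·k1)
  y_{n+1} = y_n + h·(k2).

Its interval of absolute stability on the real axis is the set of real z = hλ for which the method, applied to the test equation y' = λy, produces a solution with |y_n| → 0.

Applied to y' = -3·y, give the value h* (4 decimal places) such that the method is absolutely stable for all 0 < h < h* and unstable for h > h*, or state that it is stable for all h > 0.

On y'=λy, z=hλ:
  k1=λy_n ⇒ h·k1=z·y_n;  k2=λ(1+7/16z)y_n ⇒ h·k2=z(1+7/16z)y_n
  y_{n+1}/y_n = 1 + z(1+7/16z) = 1 + z + 7/16z²
  ⇒ R(z) = 1 + z + 7/16z².

Need |R(x)|<1, x<0.
x=-0.8: |R|=0.4800
R=1: x+7/16x²=0 ⇒ x=−16/7=-2.2857; min R=1−1/(4·7/16)=0.4286>−1
Confirm numerically:
  x=-1.411: |R|=0.46003 <1
  x=-1.280: |R|=0.43680 <1
  x=-1.118: |R|=0.42884 <1
  x=-1.077: |R|=0.43047 <1
  x=-2.786: |R|=1.60979 >1
  x=-2.683: |R|=1.46634 >1
Stable set (-2.2857, 0).

(-2.2857,0); λ=-3 ⇒ h* = (16/7)/3 = 0.7619.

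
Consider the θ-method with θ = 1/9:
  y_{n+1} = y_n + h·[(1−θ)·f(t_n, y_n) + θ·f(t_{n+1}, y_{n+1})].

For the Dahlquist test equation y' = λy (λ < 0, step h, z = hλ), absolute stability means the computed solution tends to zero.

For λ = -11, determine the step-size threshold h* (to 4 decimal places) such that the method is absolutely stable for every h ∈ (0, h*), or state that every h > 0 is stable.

Test eqn y'=λy, z=hλ:
  y_{n+1} = y_n + z·[8/9·y_n + 1/9·y_{n+1}] ⇒ (1 − 1/9z)y_{n+1} = (1 + 8/9z)y_n
  Hence R(z) = (1 + 8/9z)/(1 − 1/9z).

Need |R(x)|<1, x<0.
x=-0.42: |R|=0.5987
R=−1: 1+8/9x = −1+1/9x ⇒ -7/9x=2 ⇒ x=2/(-7/9)=-2.5714
Confirm numerically:
  x=-2.343: |R|=0.85903 <1
  x=-2.021: |R|=0.65039 <1
  x=-1.238: |R|=0.08830 <1
  x=-3.007: |R|=1.25394 >1
  x=-2.757: |R|=1.11049 >1
  x=-2.693: |R|=1.07278 >1
Stable set (-2.5714, 0).

(-2.5714,0); λ=-11 ⇒ h* = (18/7)/11 = 0.2338.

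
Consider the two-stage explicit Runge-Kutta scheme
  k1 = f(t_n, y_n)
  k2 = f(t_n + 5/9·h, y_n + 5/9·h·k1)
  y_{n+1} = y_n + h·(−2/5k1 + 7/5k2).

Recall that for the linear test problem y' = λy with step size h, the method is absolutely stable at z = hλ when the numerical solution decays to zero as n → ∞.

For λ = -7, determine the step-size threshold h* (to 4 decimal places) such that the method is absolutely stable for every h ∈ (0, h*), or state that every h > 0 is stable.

Test eqn y'=λy, z=hλ:
  k1=λy_n ⇒ h·k1=z·y_n;  k2=λ(1+5/9z)y_n ⇒ h·k2=z(1+5/9z)y_n
  y_{n+1}/y_n = 1 − 2/5z + 7/5z(1+5/9z) = 1 + z + 7/9z²
  R(z) = 1 + z + 7/9z².

Solve |R(x)|<1 on ℝ⁻.
x=-1.77: |R|=1.6667
R=1: x+7/9x²=0 ⇒ x=−9/7=-1.2857; min R=1−1/(4·7/9)=0.6786>−1
Confirm numerically:
  x=-1.126: |R|=0.86013 <1
  x=-0.931: |R|=0.74315 <1
  x=-0.906: |R|=0.73243 <1
  x=-0.528: |R|=0.68883 <1
  x=-1.718: |R|=1.57763 >1
  x=-1.567: |R|=1.34282 >1
  x=-1.317: |R|=1.03205 >1
So |R|<1 on (-1.2857, 0).

(-1.2857,0); λ=-7 ⇒ h* = (9/7)/7 = 0.1837.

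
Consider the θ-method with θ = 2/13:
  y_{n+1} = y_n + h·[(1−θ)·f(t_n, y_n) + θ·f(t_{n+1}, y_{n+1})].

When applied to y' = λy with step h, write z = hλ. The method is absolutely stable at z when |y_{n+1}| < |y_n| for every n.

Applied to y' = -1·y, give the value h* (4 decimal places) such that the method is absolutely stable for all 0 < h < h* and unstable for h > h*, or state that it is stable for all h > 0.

On y'=λy, z=hλ:
  y_{n+1} = y_n + z·[11/13·y_n + 2/13·y_{n+1}] ⇒ (1 − 2/13z)y_{n+1} = (1 + 11/13z)y_n
  Hence R(z) = (1 + 11/13z)/(1 − 2/13z).

Boundary: |R(x)|=1, x<0.
x=-1.26: |R|=0.0554
R=−1: 1+11/13x = −1+2/13x ⇒ -9/13x=2 ⇒ x=2/(-9/13)=-2.8889
Confirm numerically:
  x=-2.697: |R|=0.90611 <1
  x=-1.650: |R|=0.31595 <1
  x=-1.495: |R|=0.21545 <1
  x=-1.371: |R|=0.13219 <1
  x=-3.139: |R|=1.11677 >1
  x=-3.107: |R|=1.10217 >1
  x=-3.090: |R|=1.09437 >1
So |R|<1 on (-2.8889, 0).

(-2.8889,0); λ=-1 ⇒ h* = (26/9)/1 = 2.8889.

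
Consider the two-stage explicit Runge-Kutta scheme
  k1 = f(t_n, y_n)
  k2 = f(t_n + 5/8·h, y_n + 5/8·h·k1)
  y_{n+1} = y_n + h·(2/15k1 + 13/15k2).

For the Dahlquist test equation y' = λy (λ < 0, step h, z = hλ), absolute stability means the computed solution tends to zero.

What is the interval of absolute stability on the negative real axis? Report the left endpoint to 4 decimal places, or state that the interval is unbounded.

With y'=λy (z=hλ):
  k1=λy_n ⇒ h·k1=z·y_n;  k2=λ(1+5/8z)y_n ⇒ h·k2=z(1+5/8z)y_n
  y_{n+1}/y_n = 1 + 2/15z + 13/15z(1+5/8z) = 1 + z + 13/24z²
  ⇒ R(z) = 1 + z + 13/24z².

Find x<0 with |R(x)|<1.
x=-0.52: |R|=0.6265
R=1: x+13/24x²=0 ⇒ x=−24/13=-1.8462; min R=1−1/(4·13/24)=0.5385>−1
Confirm numerically:
  x=-1.758: |R|=0.91606 <1
  x=-1.748: |R|=0.90706 <1
  x=-1.380: |R|=0.65155 <1
  x=-2.296: |R|=1.55946 >1
  x=-2.070: |R|=1.25099 >1
So |R|<1 on (-1.8462, 0).

z∈(-1.8462,0).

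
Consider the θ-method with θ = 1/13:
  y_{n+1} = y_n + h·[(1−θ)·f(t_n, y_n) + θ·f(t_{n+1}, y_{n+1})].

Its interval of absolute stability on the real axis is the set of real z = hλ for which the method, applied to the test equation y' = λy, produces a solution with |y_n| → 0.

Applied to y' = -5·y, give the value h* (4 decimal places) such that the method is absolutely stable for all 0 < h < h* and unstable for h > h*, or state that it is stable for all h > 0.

(-2.3636,0); λ=-5 ⇒ h* = (26/11)/5 = 0.4727.

With y'=λy (z=hλ):
  y_{n+1} = y_n + z·[12/13·y_n + 1/13·y_{n+1}] ⇒ (1 − 1/13z)y_{n+1} = (1 + 12/13z)y_n
  Hence R(z) = (1 + 12/13z)/(1 − 1/13z).

Solve |R(x)|<1 on ℝ⁻.
x=-0.58: |R|=0.4448
R=−1: 1+12/13x = −1+1/13x ⇒ -11/13x=2 ⇒ x=2/(-11/13)=-2.3636
Confirm numerically:
  x=-1.371: |R|=0.24021 <1
  x=-1.170: |R|=0.07339 <1
  x=-0.973: |R|=0.09475 <1
  x=-2.963: |R|=1.41302 >1
  x=-2.766: |R|=1.28073 >1
  x=-2.672: |R|=1.21644 >1
Stable set (-2.3636, 0).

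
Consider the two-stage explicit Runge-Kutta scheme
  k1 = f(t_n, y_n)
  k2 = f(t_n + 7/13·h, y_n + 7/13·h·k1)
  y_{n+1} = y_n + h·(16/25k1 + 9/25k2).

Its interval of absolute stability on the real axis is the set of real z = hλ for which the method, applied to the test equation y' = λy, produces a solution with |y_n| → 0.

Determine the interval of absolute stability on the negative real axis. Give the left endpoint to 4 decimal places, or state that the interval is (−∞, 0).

z∈(-5.1587,0).

With y'=λy (z=hλ):
  k1=λy_n ⇒ h·k1=z·y_n;  k2=λ(1+7/13z)y_n ⇒ h·k2=z(1+7/13z)y_n
  y_{n+1}/y_n = 1 + 16/25z + 9/25z(1+7/13z) = 1 + z + 63/325z²
  ⇒ R(z) = 1 + z + 63/325z².

Need |R(x)|<1, x<0.
x=-0.93: |R|=0.2377
R=1: x+63/325x²=0 ⇒ x=−325/63=-5.1587; min R=1−1/(4·63/325)=-0.2897>−1
Confirm numerically:
  x=-4.744: |R|=0.61861 <1
  x=-4.179: |R|=0.20634 <1
  x=-3.403: |R|=0.15818 <1
  x=-3.067: |R|=0.24359 <1
  x=-5.682: |R|=1.57635 >1
  x=-5.516: |R|=1.38201 >1
  x=-5.374: |R|=1.22425 >1
So |R|<1 on (-5.1587, 0).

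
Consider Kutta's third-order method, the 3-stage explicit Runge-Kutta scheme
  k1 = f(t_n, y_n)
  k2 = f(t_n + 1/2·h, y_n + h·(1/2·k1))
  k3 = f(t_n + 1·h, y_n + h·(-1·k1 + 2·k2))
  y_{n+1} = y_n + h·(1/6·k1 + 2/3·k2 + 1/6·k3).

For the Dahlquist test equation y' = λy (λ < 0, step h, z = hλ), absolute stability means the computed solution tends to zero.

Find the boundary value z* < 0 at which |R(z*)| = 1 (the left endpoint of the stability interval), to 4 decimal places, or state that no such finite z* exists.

left endpoint -2.5127.

Set f=λy, z=hλ:
  order 3, 3-stage ⇒ R(z)=1+z+z^2/2+z^3/6
  (e.g. R(-0.65)=0.51548, |R|=0.51548)

Need |R(x)|<1, x<0.
x=-0.65: |R|=0.5155
|R(-2.33)|=0.7238 |R(-2.15)|=0.4951 |R(-0.52)|=0.5918
Bisect:
  x_lo=-3.0555 |R|=2.1419  x_hi=-0.2007 |R|=0.8181
  mid=-1.62810 |R|=0.02201 →hi
  mid=-2.34180 |R|=0.74020 →hi
  mid=-2.69865 |R|=1.33288 →lo
  mid=-2.52023 |R|=1.01234 →lo
  mid=-2.43101 |R|=0.87058 →hi
  mid=-2.47562 |R|=0.93999 →hi
  mid=-2.49792 |R|=0.97580 →hi
  ...
  [-2.51291,-2.51273] ⇒ x*=-2.5127
Interval (-2.5127, 0).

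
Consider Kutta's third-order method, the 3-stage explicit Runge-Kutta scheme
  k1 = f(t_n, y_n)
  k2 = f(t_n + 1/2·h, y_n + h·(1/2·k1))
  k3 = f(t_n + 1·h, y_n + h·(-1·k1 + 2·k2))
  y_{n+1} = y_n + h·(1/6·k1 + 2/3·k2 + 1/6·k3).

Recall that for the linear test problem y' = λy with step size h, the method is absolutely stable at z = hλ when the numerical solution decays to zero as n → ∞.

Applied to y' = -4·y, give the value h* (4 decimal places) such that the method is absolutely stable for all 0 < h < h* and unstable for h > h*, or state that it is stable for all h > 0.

(-2.5127,0); λ=-4 ⇒ h* = 0.6282.

On y'=λy, z=hλ:
  order 3, 3-stage ⇒ R(z)=1+z+z^2/2+z^3/6
  (e.g. R(-1.12)=0.27305, |R|=0.27305)

Find x<0 with |R(x)|<1.
x=-1.12: |R|=0.2730
|R(-2.36)|=0.7659 |R(-1.93)|=0.2657 |R(-0.82)|=0.4243
Bisect:
  x_lo=-3.1357 |R|=2.3581  x_hi=-0.2298 |R|=0.7946
  mid=-1.68275 |R|=0.06108 →hi
  mid=-2.40923 |R|=0.83772 →hi
  mid=-2.77247 |R|=1.48099 →lo
  mid=-2.59085 |R|=1.13312 →lo
  mid=-2.50004 |R|=0.97923 →hi
  mid=-2.54545 |R|=1.05458 →lo
  mid=-2.52274 |R|=1.01652 →lo
  mid=-2.51139 |R|=0.99778 →hi
  ...
  [-2.51281,-2.51263] ⇒ x*=-2.5127
Interval (-2.5127, 0).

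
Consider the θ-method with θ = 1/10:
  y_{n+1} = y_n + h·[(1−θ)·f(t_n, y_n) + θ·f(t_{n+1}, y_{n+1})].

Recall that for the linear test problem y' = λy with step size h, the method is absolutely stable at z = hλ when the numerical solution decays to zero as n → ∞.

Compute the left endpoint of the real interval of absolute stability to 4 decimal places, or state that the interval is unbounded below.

With y'=λy (z=hλ):
  y_{n+1} = y_n + z·[9/10·y_n + 1/10·y_{n+1}] ⇒ (1 − 1/10z)y_{n+1} = (1 + 9/10z)y_n
  ⇒ R(z) = (1 + 9/10z)/(1 − 1/10z).

Find x<0 with |R(x)|<1.
x=-0.91: |R|=0.1659
R=−1: 1+9/10x = −1+1/10x ⇒ -4/5x=2 ⇒ x=2/(-4/5)=-2.5000
Confirm numerically:
  x=-2.356: |R|=0.90677 <1
  x=-2.105: |R|=0.73895 <1
  x=-1.436: |R|=0.25568 <1
  x=-2.545: |R|=1.02870 >1
  x=-2.526: |R|=1.01661 >1
Stable set (-2.5000, 0).

z* = -2.5000.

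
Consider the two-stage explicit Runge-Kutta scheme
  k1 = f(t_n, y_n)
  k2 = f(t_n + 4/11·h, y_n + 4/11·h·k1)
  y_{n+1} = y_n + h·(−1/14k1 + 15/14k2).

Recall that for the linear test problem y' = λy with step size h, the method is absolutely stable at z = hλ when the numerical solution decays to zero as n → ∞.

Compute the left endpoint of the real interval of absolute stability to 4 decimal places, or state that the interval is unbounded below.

left endpoint -2.5667.

On y'=λy, z=hλ:
  k1=λy_n ⇒ h·k1=z·y_n;  k2=λ(1+4/11z)y_n ⇒ h·k2=z(1+4/11z)y_n
  y_{n+1}/y_n = 1 − 1/14z + 15/14z(1+4/11z) = 1 + z + 30/77z²
  Hence R(z) = 1 + z + 30/77z².

Find x<0 with |R(x)|<1.
x=-0.47: |R|=0.6161
R=1: x+30/77x²=0 ⇒ x=−77/30=-2.5667; min R=1−1/(4·30/77)=0.3583>−1
Confirm numerically:
  x=-2.070: |R|=0.59944 <1
  x=-1.946: |R|=0.52942 <1
  x=-1.122: |R|=0.36847 <1
  x=-3.059: |R|=1.58677 >1
  x=-2.733: |R|=1.17711 >1
Interval (-2.5667, 0).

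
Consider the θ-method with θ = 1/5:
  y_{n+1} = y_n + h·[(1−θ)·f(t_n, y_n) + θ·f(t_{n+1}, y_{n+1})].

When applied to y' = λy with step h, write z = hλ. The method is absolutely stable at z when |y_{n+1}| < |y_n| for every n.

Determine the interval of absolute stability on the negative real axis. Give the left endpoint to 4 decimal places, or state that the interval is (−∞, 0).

(-3.3333, 0).

Set f=λy, z=hλ:
  y_{n+1} = y_n + z·[4/5·y_n + 1/5·y_{n+1}] ⇒ (1 − 1/5z)y_{n+1} = (1 + 4/5z)y_n
  Hence R(z) = (1 + 4/5z)/(1 − 1/5z).

Need |R(x)|<1, x<0.
x=-0.34: |R|=0.6816
R=−1: 1+4/5x = −1+1/5x ⇒ -3/5x=2 ⇒ x=2/(-3/5)=-3.3333
Confirm numerically:
  x=-2.714: |R|=0.75914 <1
  x=-2.226: |R|=0.54027 <1
  x=-2.087: |R|=0.47241 <1
  x=-3.823: |R|=1.16650 >1
  x=-3.582: |R|=1.08693 >1
  x=-3.360: |R|=1.00957 >1
Stable set (-3.3333, 0).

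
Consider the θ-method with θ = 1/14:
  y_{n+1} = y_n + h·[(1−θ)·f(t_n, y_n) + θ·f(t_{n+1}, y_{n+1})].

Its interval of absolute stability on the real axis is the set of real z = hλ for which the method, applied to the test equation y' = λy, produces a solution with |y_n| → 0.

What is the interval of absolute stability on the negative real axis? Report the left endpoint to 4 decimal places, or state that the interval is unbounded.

Set f=λy, z=hλ:
  y_{n+1} = y_n + z·[13/14·y_n + 1/14·y_{n+1}] ⇒ (1 − 1/14z)y_{n+1} = (1 + 13/14z)y_n
  ⇒ R(z) = (1 + 13/14z)/(1 − 1/14z).

Solve |R(x)|<1 on ℝ⁻.
x=-1.07: |R|=0.0060
R=−1: 1+13/14x = −1+1/14x ⇒ -6/7x=2 ⇒ x=2/(-6/7)=-2.3333
Confirm numerically:
  x=-1.846: |R|=0.63095 <1
  x=-1.661: |R|=0.48483 <1
  x=-1.222: |R|=0.12390 <1
  x=-2.893: |R|=1.39756 >1
  x=-2.875: |R|=1.38519 >1
Stable set (-2.3333, 0).

z∈(-2.3333,0).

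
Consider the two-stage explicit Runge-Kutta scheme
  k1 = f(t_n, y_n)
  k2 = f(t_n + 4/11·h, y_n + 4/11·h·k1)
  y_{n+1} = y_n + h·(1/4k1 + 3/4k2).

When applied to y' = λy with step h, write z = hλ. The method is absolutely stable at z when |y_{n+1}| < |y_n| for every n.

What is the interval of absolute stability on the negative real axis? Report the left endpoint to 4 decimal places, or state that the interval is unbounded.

On y'=λy, z=hλ:
  k1=λy_n ⇒ h·k1=z·y_n;  k2=λ(1+4/11z)y_n ⇒ h·k2=z(1+4/11z)y_n
  y_{n+1}/y_n = 1 + 1/4z + 3/4z(1+4/11z) = 1 + z + 3/11z²
  so R(z) = 1 + z + 3/11z².

Solve |R(x)|<1 on ℝ⁻.
x=-0.46: |R|=0.5977
R=1: x+3/11x²=0 ⇒ x=−11/3=-3.6667; min R=1−1/(4·3/11)=0.0833>−1
Confirm numerically:
  x=-3.138: |R|=0.54756 <1
  x=-2.635: |R|=0.25861 <1
  x=-2.425: |R|=0.17881 <1
  x=-4.212: |R|=1.62644 >1
  x=-4.158: |R|=1.55717 >1
  x=-4.090: |R|=1.47221 >1
So |R|<1 on (-3.6667, 0).

(-3.6667, 0).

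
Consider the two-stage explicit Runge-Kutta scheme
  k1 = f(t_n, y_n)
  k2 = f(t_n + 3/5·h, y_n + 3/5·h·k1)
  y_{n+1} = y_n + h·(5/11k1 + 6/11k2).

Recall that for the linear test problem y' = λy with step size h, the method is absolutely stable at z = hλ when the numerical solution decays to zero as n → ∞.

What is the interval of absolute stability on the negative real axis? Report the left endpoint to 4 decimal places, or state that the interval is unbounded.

z∈(-3.0556,0).

On y'=λy, z=hλ:
  k1=λy_n ⇒ h·k1=z·y_n;  k2=λ(1+3/5z)y_n ⇒ h·k2=z(1+3/5z)y_n
  y_{n+1}/y_n = 1 + 5/11z + 6/11z(1+3/5z) = 1 + z + 18/55z²
  so R(z) = 1 + z + 18/55z².

Boundary: |R(x)|=1, x<0.
x=-1.43: |R|=0.2392
R=1: x+18/55x²=0 ⇒ x=−55/18=-3.0556; min R=1−1/(4·18/55)=0.2361>−1
Confirm numerically:
  x=-2.696: |R|=0.68275 <1
  x=-2.514: |R|=0.55443 <1
  x=-1.246: |R|=0.26210 <1
  x=-3.194: |R|=1.14472 >1
  x=-3.076: |R|=1.02058 >1
Interval (-3.0556, 0).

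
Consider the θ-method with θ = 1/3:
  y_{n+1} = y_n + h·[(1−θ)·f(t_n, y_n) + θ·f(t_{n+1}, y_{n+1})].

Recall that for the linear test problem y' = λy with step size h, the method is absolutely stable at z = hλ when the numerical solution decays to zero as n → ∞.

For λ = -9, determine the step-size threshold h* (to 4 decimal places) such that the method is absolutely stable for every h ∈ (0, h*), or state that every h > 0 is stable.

(-6.0000,0); λ=-9 ⇒ h* = (6)/9 = 0.6667.

With y'=λy (z=hλ):
  y_{n+1} = y_n + z·[2/3·y_n + 1/3·y_{n+1}] ⇒ (1 − 1/3z)y_{n+1} = (1 + 2/3z)y_n
  ⇒ R(z) = (1 + 2/3z)/(1 − 1/3z).

Boundary: |R(x)|=1, x<0.
x=-0.89: |R|=0.3136
R=−1: 1+2/3x = −1+1/3x ⇒ -1/3x=2 ⇒ x=2/(-1/3)=-6.0000
Confirm numerically:
  x=-4.207: |R|=0.75121 <1
  x=-3.593: |R|=0.63492 <1
  x=-2.520: |R|=0.36957 <1
  x=-6.436: |R|=1.04621 >1
  x=-6.054: |R|=1.00596 >1
Stable set (-6.0000, 0).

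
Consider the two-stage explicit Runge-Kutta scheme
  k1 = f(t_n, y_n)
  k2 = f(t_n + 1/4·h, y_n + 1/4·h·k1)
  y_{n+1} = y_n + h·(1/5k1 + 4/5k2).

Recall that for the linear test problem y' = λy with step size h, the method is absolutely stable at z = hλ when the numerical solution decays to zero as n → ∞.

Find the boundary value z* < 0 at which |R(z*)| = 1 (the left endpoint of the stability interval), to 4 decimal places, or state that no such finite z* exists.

left endpoint -5.0000.

On y'=λy, z=hλ:
  k1=λy_n ⇒ h·k1=z·y_n;  k2=λ(1+1/4z)y_n ⇒ h·k2=z(1+1/4z)y_n
  y_{n+1}/y_n = 1 + 1/5z + 4/5z(1+1/4z) = 1 + z + 1/5z²
  R(z) = 1 + z + 1/5z².

Solve |R(x)|<1 on ℝ⁻.
x=-1.52: |R|=0.0579
R=1: x+1/5x²=0 ⇒ x=−5=-5.0000; min R=1−1/(4·1/5)=-0.2500>−1
Confirm numerically:
  x=-3.997: |R|=0.19820 <1
  x=-2.773: |R|=0.23509 <1
  x=-2.587: |R|=0.24849 <1
  x=-5.552: |R|=1.61294 >1
  x=-5.308: |R|=1.32697 >1
So |R|<1 on (-5.0000, 0).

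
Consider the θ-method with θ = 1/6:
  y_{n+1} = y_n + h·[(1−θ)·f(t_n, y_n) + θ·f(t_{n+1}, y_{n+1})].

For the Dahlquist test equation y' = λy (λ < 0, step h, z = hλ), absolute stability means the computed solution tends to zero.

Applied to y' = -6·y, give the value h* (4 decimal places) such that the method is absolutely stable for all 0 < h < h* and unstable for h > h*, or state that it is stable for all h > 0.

(-3.0000,0); λ=-6 ⇒ h* = (3)/6 = 0.5000.

Test eqn y'=λy, z=hλ:
  y_{n+1} = y_n + z·[5/6·y_n + 1/6·y_{n+1}] ⇒ (1 − 1/6z)y_{n+1} = (1 + 5/6z)y_n
  Hence R(z) = (1 + 5/6z)/(1 − 1/6z).

Find x<0 with |R(x)|<1.
x=-1.2: |R|=0.0000
R=−1: 1+5/6x = −1+1/6x ⇒ -2/3x=2 ⇒ x=2/(-2/3)=-3.0000
Confirm numerically:
  x=-2.775: |R|=0.89744 <1
  x=-1.659: |R|=0.29965 <1
  x=-1.401: |R|=0.13579 <1
  x=-3.519: |R|=1.21809 >1
  x=-3.067: |R|=1.02956 >1
  x=-3.052: |R|=1.02298 >1
Interval (-3.0000, 0).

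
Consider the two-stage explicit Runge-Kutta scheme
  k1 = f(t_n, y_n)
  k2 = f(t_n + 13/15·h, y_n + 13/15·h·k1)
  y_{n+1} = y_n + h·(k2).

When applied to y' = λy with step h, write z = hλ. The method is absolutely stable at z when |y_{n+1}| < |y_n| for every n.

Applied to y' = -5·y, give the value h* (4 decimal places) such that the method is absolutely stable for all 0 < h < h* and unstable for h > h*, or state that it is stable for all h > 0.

(-1.1538,0); λ=-5 ⇒ h* = (15/13)/5 = 0.2308.

Set f=λy, z=hλ:
  k1=λy_n ⇒ h·k1=z·y_n;  k2=λ(1+13/15z)y_n ⇒ h·k2=z(1+13/15z)y_n
  y_{n+1}/y_n = 1 + z(1+13/15z) = 1 + z + 13/15z²
  ⇒ R(z) = 1 + z + 13/15z².

Solve |R(x)|<1 on ℝ⁻.
x=-0.4: |R|=0.7387
R=1: x+13/15x²=0 ⇒ x=−15/13=-1.1538; min R=1−1/(4·13/15)=0.7115>−1
Confirm numerically:
  x=-1.101: |R|=0.94957 <1
  x=-1.100: |R|=0.94867 <1
  x=-1.289: |R|=1.15098 >1
  x=-1.185: |R|=1.03200 >1
Stable set (-1.1538, 0).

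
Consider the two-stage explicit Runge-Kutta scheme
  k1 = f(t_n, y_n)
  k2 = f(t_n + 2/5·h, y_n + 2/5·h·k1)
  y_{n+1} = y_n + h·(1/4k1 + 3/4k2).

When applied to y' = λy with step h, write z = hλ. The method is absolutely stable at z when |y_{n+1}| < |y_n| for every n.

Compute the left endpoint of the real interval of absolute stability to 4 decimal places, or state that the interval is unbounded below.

Set f=λy, z=hλ:
  k1=λy_n ⇒ h·k1=z·y_n;  k2=λ(1+2/5z)y_n ⇒ h·k2=z(1+2/5z)y_n
  y_{n+1}/y_n = 1 + 1/4z + 3/4z(1+2/5z) = 1 + z + 3/10z²
  R(z) = 1 + z + 3/10z².

Find x<0 with |R(x)|<1.
x=-1.27: |R|=0.2139
R=1: x+3/10x²=0 ⇒ x=−10/3=-3.3333; min R=1−1/(4·3/10)=0.1667>−1
Confirm numerically:
  x=-2.658: |R|=0.46149 <1
  x=-1.845: |R|=0.17621 <1
  x=-1.813: |R|=0.17309 <1
  x=-1.375: |R|=0.19219 <1
  x=-3.538: |R|=1.21723 >1
  x=-3.411: |R|=1.07948 >1
Interval (-3.3333, 0).

z* = -3.3333.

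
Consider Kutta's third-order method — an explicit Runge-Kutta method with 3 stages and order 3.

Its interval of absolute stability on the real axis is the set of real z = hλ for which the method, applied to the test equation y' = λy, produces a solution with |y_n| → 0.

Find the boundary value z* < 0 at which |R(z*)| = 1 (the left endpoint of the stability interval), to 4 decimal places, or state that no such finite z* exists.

On y'=λy, z=hλ:
  order 3, 3-stage ⇒ R(z)=1+z+z^2/2+z^3/6
  (e.g. R(-1)=0.33333, |R|=0.33333)

Find x<0 with |R(x)|<1.
x=-1: |R|=0.3333
|R(-1.63)|=0.0233 |R(-1.62)|=0.0164 |R(-0.6)|=0.5440
Bisect:
  x_lo=-3.3115 |R|=2.8808  x_hi=-0.1252 |R|=0.8823
  mid=-1.71835 |R|=0.08763 →hi
  mid=-2.51492 |R|=1.00357 →lo
  mid=-2.11664 |R|=0.45703 →hi
  mid=-2.31578 |R|=0.70421 →hi
  mid=-2.41535 |R|=0.84688 →hi
  mid=-2.46513 |R|=0.92341 →hi
  mid=-2.49002 |R|=0.96303 →hi
  mid=-2.50247 |R|=0.98319 →hi
  mid=-2.50869 |R|=0.99335 →hi
  ...
  [-2.51278,-2.51258] ⇒ x*=-2.5127
So |R|<1 on (-2.5127, 0).

z* = -2.5127.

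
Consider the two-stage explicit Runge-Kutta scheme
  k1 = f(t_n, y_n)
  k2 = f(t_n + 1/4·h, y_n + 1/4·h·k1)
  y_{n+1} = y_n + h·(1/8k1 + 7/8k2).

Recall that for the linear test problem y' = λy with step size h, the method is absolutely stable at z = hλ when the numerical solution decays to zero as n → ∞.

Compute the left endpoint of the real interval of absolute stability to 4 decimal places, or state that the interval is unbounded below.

With y'=λy (z=hλ):
  k1=λy_n ⇒ h·k1=z·y_n;  k2=λ(1+1/4z)y_n ⇒ h·k2=z(1+1/4z)y_n
  y_{n+1}/y_n = 1 + 1/8z + 7/8z(1+1/4z) = 1 + z + 7/32z²
  ⇒ R(z) = 1 + z + 7/32z².

Find x<0 with |R(x)|<1.
x=-1.06: |R|=0.1858
R=1: x+7/32x²=0 ⇒ x=−32/7=-4.5714; min R=1−1/(4·7/32)=-0.1429>−1
Confirm numerically:
  x=-3.154: |R|=0.02206 <1
  x=-2.934: |R|=0.05092 <1
  x=-2.856: |R|=0.07171 <1
  x=-1.972: |R|=0.12133 <1
  x=-4.638: |R|=1.06754 >1
  x=-4.595: |R|=1.02369 >1
Interval (-4.5714, 0).

left endpoint -4.5714.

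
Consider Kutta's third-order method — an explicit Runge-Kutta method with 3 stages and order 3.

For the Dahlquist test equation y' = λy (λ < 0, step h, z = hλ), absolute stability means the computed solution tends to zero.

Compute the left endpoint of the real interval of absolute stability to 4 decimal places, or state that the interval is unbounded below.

left endpoint -2.5127.

With y'=λy (z=hλ):
  order 3, 3-stage ⇒ R(z)=1+z+z^2/2+z^3/6
  (e.g. R(-0.56)=0.56753, |R|=0.56753)

Boundary: |R(x)|=1, x<0.
x=-0.56: |R|=0.5675
|R(-2.1)|=0.4385 |R(-0.76)|=0.4556 |R(-0.59)|=0.5498
Bisect:
  x_lo=-2.9220 |R|=1.8110  x_hi=-0.1813 |R|=0.8342
  mid=-1.55163 |R|=0.02954 →hi
  mid=-2.23681 |R|=0.60039 →hi
  mid=-2.57940 |R|=1.11300 →lo
  mid=-2.40810 |R|=0.83604 →hi
  mid=-2.49375 |R|=0.96904 →hi
  mid=-2.53657 |R|=1.03961 →lo
  mid=-2.51516 |R|=1.00398 →lo
  mid=-2.50446 |R|=0.98642 →hi
  mid=-2.50981 |R|=0.99518 →hi
  ...
  [-2.51282,-2.51265] ⇒ x*=-2.5127
Interval (-2.5127, 0).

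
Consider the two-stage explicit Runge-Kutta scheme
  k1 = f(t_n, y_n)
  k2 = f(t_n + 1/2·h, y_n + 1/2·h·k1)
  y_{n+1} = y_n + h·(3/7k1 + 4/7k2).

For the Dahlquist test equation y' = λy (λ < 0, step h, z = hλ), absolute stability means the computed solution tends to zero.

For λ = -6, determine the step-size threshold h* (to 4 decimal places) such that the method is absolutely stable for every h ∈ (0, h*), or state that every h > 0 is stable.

Set f=λy, z=hλ:
  k1=λy_n ⇒ h·k1=z·y_n;  k2=λ(1+1/2z)y_n ⇒ h·k2=z(1+1/2z)y_n
  y_{n+1}/y_n = 1 + 3/7z + 4/7z(1+1/2z) = 1 + z + 2/7z²
  Hence R(z) = 1 + z + 2/7z².

Boundary: |R(x)|=1, x<0.
x=-0.47: |R|=0.5931
R=1: x+2/7x²=0 ⇒ x=−7/2=-3.5000; min R=1−1/(4·2/7)=0.1250>−1
Confirm numerically:
  x=-2.682: |R|=0.37318 <1
  x=-2.308: |R|=0.21396 <1
  x=-2.006: |R|=0.14372 <1
  x=-3.949: |R|=1.50660 >1
  x=-3.634: |R|=1.13913 >1
  x=-3.594: |R|=1.09652 >1
So |R|<1 on (-3.5000, 0).

(-3.5000,0); λ=-6 ⇒ h* = (7/2)/6 = 0.5833.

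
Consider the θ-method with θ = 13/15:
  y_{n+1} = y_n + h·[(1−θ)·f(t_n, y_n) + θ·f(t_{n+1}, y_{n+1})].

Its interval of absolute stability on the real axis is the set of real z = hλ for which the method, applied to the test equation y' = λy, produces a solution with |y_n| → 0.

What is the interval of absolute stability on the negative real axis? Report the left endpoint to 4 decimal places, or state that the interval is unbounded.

interval (−∞, 0).

With y'=λy (z=hλ):
  y_{n+1} = y_n + z·[2/15·y_n + 13/15·y_{n+1}] ⇒ (1 − 13/15z)y_{n+1} = (1 + 2/15z)y_n
  R(z) = (1 + 2/15z)/(1 − 13/15z).

Boundary: |R(x)|=1, x<0.
x=-1.65: |R|=0.3210
x=-2: |R|=0.2683
x=-10: |R|=0.0345
x=-100: |R|=0.1407
θ=13/15≥1/2 ⇒ |1+2/15x|<|1−13/15x| ∀x<0 ⇒ interval (−∞,0).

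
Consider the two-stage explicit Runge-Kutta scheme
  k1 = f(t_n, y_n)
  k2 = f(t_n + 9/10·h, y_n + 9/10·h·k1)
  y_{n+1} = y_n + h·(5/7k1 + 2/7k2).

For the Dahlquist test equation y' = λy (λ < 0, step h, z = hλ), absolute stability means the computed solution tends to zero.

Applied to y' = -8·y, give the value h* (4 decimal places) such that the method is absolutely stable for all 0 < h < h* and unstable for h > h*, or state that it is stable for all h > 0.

Set f=λy, z=hλ:
  k1=λy_n ⇒ h·k1=z·y_n;  k2=λ(1+9/10z)y_n ⇒ h·k2=z(1+9/10z)y_n
  y_{n+1}/y_n = 1 + 5/7z + 2/7z(1+9/10z) = 1 + z + 9/35z²
  Hence R(z) = 1 + z + 9/35z².

Solve |R(x)|<1 on ℝ⁻.
x=-1.01: |R|=0.2523
R=1: x+9/35x²=0 ⇒ x=−35/9=-3.8889; min R=1−1/(4·9/35)=0.0278>−1
Confirm numerically:
  x=-3.800: |R|=0.91314 <1
  x=-3.251: |R|=0.46674 <1
  x=-3.077: |R|=0.35761 <1
  x=-2.956: |R|=0.29090 <1
  x=-4.299: |R|=1.45336 >1
  x=-4.242: |R|=1.38517 >1
Interval (-3.8889, 0).

(-3.8889,0); λ=-8 ⇒ h* = (35/9)/8 = 0.4861.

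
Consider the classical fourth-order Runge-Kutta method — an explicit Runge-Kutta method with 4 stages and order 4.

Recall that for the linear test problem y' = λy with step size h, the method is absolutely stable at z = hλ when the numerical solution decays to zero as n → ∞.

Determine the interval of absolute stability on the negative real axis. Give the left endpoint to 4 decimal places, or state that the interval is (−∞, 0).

Set f=λy, z=hλ:
  order 4, 4-stage ⇒ R(z)=1+z+z^2/2+z^3/6+z^4/24
  (e.g. R(-0.94)=0.39590, |R|=0.39590)

Find x<0 with |R(x)|<1.
x=-0.94: |R|=0.3959
|R(-2.63)|=0.7900 |R(-1.84)|=0.2921 |R(-1.52)|=0.2723
Bisect:
  x_lo=-3.4167 |R|=2.4509  x_hi=-0.3524 |R|=0.7031
  mid=-1.88455 |R|=0.30127 →hi
  mid=-2.65063 |R|=0.81524 →hi
  mid=-3.03367 |R|=1.44378 →lo
  mid=-2.84215 |R|=1.08917 →lo
  mid=-2.74639 |R|=0.94292 →hi
  mid=-2.79427 |R|=1.01362 →lo
  mid=-2.77033 |R|=0.97768 →hi
  mid=-2.78230 |R|=0.99550 →hi
  mid=-2.78829 |R|=1.00452 →lo
  ...
  [-2.78530,-2.78511] ⇒ x*=-2.7853
Stable set (-2.7853, 0).

(-2.7853, 0).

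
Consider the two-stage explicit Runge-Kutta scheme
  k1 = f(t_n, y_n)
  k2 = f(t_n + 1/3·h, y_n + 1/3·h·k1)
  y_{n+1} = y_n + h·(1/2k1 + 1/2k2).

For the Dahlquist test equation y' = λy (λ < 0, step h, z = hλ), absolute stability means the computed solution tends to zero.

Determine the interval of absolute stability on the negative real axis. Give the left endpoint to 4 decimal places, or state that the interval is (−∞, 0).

With y'=λy (z=hλ):
  k1=λy_n ⇒ h·k1=z·y_n;  k2=λ(1+1/3z)y_n ⇒ h·k2=z(1+1/3z)y_n
  y_{n+1}/y_n = 1 + 1/2z + 1/2z(1+1/3z) = 1 + z + 1/6z²
  ⇒ R(z) = 1 + z + 1/6z².

Need |R(x)|<1, x<0.
x=-1.55: |R|=0.1496
R=1: x+1/6x²=0 ⇒ x=−6=-6.0000; min R=1−1/(4·1/6)=-0.5000>−1
Confirm numerically:
  x=-4.919: |R|=0.11376 <1
  x=-4.277: |R|=0.22821 <1
  x=-3.749: |R|=0.40650 <1
  x=-6.482: |R|=1.52072 >1
  x=-6.340: |R|=1.35927 >1
So |R|<1 on (-6.0000, 0).

z∈(-6.0000,0).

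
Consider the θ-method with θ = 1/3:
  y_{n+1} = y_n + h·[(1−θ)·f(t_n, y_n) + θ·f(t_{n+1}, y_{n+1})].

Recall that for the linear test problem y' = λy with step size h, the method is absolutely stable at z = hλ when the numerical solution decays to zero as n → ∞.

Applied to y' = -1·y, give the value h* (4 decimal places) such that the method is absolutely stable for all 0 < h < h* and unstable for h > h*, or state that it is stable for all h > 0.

(-6.0000,0); λ=-1 ⇒ h* = (6)/1 = 6.0000.

With y'=λy (z=hλ):
  y_{n+1} = y_n + z·[2/3·y_n + 1/3·y_{n+1}] ⇒ (1 − 1/3z)y_{n+1} = (1 + 2/3z)y_n
  R(z) = (1 + 2/3z)/(1 − 1/3z).

Find x<0 with |R(x)|<1.
x=-1.55: |R|=0.0220
R=−1: 1+2/3x = −1+1/3x ⇒ -1/3x=2 ⇒ x=2/(-1/3)=-6.0000
Confirm numerically:
  x=-4.141: |R|=0.73967 <1
  x=-3.312: |R|=0.57414 <1
  x=-2.984: |R|=0.49599 <1
  x=-6.537: |R|=1.05631 >1
  x=-6.375: |R|=1.04000 >1
Interval (-6.0000, 0).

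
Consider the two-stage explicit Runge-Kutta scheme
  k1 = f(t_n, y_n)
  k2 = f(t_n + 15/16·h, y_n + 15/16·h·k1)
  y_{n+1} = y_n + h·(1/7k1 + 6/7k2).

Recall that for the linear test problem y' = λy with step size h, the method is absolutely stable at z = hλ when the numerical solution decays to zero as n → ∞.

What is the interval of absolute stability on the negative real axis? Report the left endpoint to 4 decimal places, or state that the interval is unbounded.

On y'=λy, z=hλ:
  k1=λy_n ⇒ h·k1=z·y_n;  k2=λ(1+15/16z)y_n ⇒ h·k2=z(1+15/16z)y_n
  y_{n+1}/y_n = 1 + 1/7z + 6/7z(1+15/16z) = 1 + z + 45/56z²
  ⇒ R(z) = 1 + z + 45/56z².

Boundary: |R(x)|=1, x<0.
x=-1.37: |R|=1.1382
R=1: x+45/56x²=0 ⇒ x=−56/45=-1.2444; min R=1−1/(4·45/56)=0.6889>−1
Confirm numerically:
  x=-0.699: |R|=0.69363 <1
  x=-0.672: |R|=0.69088 <1
  x=-0.658: |R|=0.68992 <1
  x=-1.688: |R|=1.60165 >1
  x=-1.660: |R|=1.55432 >1
  x=-1.370: |R|=1.13822 >1
Interval (-1.2444, 0).

z∈(-1.2444,0).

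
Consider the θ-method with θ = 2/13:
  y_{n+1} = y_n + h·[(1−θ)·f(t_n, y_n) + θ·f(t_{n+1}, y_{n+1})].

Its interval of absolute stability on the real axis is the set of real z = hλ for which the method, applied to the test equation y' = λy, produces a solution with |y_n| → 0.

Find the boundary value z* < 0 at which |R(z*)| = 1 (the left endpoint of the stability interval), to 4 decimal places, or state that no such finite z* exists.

Set f=λy, z=hλ:
  y_{n+1} = y_n + z·[11/13·y_n + 2/13·y_{n+1}] ⇒ (1 − 2/13z)y_{n+1} = (1 + 11/13z)y_n
  Hence R(z) = (1 + 11/13z)/(1 − 2/13z).

Need |R(x)|<1, x<0.
x=-1.3: |R|=0.0833
R=−1: 1+11/13x = −1+2/13x ⇒ -9/13x=2 ⇒ x=2/(-9/13)=-2.8889
Confirm numerically:
  x=-2.242: |R|=0.66701 <1
  x=-2.216: |R|=0.65259 <1
  x=-2.160: |R|=0.62125 <1
  x=-1.191: |R|=0.00657 <1
  x=-3.001: |R|=1.05310 >1
  x=-2.923: |R|=1.01629 >1
Stable set (-2.8889, 0).

z* = -2.8889.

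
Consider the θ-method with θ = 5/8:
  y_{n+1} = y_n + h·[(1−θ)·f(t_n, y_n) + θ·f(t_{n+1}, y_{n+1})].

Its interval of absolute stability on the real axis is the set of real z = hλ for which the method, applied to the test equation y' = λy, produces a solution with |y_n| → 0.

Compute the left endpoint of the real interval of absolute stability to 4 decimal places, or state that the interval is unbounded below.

With y'=λy (z=hλ):
  y_{n+1} = y_n + z·[3/8·y_n + 5/8·y_{n+1}] ⇒ (1 − 5/8z)y_{n+1} = (1 + 3/8z)y_n
  Hence R(z) = (1 + 3/8z)/(1 − 5/8z).

Solve |R(x)|<1 on ℝ⁻.
x=-1.65: |R|=0.1877
x=-2: |R|=0.1111
x=-10: |R|=0.3793
x=-100: |R|=0.5748
θ=5/8≥1/2 ⇒ |1+3/8x|<|1−5/8x| ∀x<0 ⇒ interval (−∞,0).

unbounded; (−∞, 0).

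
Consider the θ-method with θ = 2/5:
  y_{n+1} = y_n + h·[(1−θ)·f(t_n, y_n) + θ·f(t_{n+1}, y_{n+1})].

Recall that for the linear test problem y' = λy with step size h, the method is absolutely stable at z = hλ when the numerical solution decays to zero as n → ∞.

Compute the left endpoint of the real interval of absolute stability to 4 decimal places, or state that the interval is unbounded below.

left endpoint -10.0000.

On y'=λy, z=hλ:
  y_{n+1} = y_n + z·[3/5·y_n + 2/5·y_{n+1}] ⇒ (1 − 2/5z)y_{n+1} = (1 + 3/5z)y_n
  Hence R(z) = (1 + 3/5z)/(1 − 2/5z).

Need |R(x)|<1, x<0.
x=-1.25: |R|=0.1667
R=−1: 1+3/5x = −1+2/5x ⇒ -1/5x=2 ⇒ x=2/(-1/5)=-10.0000
Confirm numerically:
  x=-7.453: |R|=0.87205 <1
  x=-7.426: |R|=0.87034 <1
  x=-6.066: |R|=0.77037 <1
  x=-4.633: |R|=0.62379 <1
  x=-10.274: |R|=1.01072 >1
  x=-10.111: |R|=1.00440 >1
Interval (-10.0000, 0).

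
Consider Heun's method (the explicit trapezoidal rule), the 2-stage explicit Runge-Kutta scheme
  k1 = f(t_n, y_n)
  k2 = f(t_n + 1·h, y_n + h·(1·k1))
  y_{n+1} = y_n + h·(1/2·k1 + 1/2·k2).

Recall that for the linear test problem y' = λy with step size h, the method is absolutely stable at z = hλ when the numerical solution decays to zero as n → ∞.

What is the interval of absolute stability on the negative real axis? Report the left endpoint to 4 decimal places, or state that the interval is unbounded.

(-2.0000, 0).

On y'=λy, z=hλ:
  order 2, 2-stage ⇒ R(z)=1+z+z^2/2
  (e.g. R(-0.92)=0.50320, |R|=0.50320)

Find x<0 with |R(x)|<1.
x=-0.92: |R|=0.5032
|R(-2.21)|=1.2320 |R(-1.48)|=0.6152 |R(-1.34)|=0.5578
Bisect:
  x_lo=-2.7261 |R|=1.9897  x_hi=-0.1083 |R|=0.8976
  mid=-1.41718 |R|=0.58702 →hi
  mid=-2.07163 |R|=1.07419 →lo
  mid=-1.74440 |R|=0.77707 →hi
  mid=-1.90802 |R|=0.91225 →hi
  mid=-1.98982 |R|=0.98987 →hi
  mid=-2.03073 |R|=1.03120 →lo
  mid=-2.01027 |R|=1.01033 →lo
  mid=-2.00005 |R|=1.00005 →lo
  mid=-1.99493 |R|=0.99495 →hi
  mid=-1.99749 |R|=0.99749 →hi
  ...
  [-2.00005,-1.99989] ⇒ x*=-2.0000
So |R|<1 on (-2.0000, 0).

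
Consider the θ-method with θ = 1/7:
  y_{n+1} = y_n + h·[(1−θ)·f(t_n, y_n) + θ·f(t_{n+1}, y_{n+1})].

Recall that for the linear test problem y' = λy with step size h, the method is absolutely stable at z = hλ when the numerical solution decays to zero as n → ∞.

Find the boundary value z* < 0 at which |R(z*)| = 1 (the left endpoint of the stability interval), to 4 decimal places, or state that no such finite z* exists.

left endpoint -2.8000.

With y'=λy (z=hλ):
  y_{n+1} = y_n + z·[6/7·y_n + 1/7·y_{n+1}] ⇒ (1 − 1/7z)y_{n+1} = (1 + 6/7z)y_n
  R(z) = (1 + 6/7z)/(1 − 1/7z).

Need |R(x)|<1, x<0.
x=-0.46: |R|=0.5684
R=−1: 1+6/7x = −1+1/7x ⇒ -5/7x=2 ⇒ x=2/(-5/7)=-2.8000
Confirm numerically:
  x=-2.479: |R|=0.83068 <1
  x=-2.239: |R|=0.69640 <1
  x=-1.149: |R|=0.01301 <1
  x=-3.315: |R|=1.24964 >1
  x=-3.248: |R|=1.21858 >1
  x=-2.827: |R|=1.01374 >1
Stable set (-2.8000, 0).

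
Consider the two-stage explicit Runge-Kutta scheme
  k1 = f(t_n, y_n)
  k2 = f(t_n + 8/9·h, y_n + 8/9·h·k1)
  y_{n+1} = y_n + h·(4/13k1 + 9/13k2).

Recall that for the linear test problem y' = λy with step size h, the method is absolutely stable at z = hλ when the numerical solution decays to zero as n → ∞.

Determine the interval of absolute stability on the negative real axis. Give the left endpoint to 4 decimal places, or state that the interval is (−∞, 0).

(-1.6250, 0).

Test eqn y'=λy, z=hλ:
  k1=λy_n ⇒ h·k1=z·y_n;  k2=λ(1+8/9z)y_n ⇒ h·k2=z(1+8/9z)y_n
  y_{n+1}/y_n = 1 + 4/13z + 9/13z(1+8/9z) = 1 + z + 8/13z²
  Hence R(z) = 1 + z + 8/13z².

Solve |R(x)|<1 on ℝ⁻.
x=-0.4: |R|=0.6985
R=1: x+8/13x²=0 ⇒ x=−13/8=-1.6250; min R=1−1/(4·8/13)=0.5938>−1
Confirm numerically:
  x=-1.453: |R|=0.84621 <1
  x=-1.295: |R|=0.73702 <1
  x=-1.007: |R|=0.61703 <1
  x=-2.171: |R|=1.72946 >1
  x=-1.945: |R|=1.38302 >1
  x=-1.796: |R|=1.18899 >1
Interval (-1.6250, 0).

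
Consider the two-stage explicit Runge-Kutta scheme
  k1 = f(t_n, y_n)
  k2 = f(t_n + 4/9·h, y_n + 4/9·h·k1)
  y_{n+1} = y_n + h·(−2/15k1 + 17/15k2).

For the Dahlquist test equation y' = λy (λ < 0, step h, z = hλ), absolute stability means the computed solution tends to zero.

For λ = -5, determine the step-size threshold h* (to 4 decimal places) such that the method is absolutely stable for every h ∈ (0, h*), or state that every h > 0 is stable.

(-1.9853,0); λ=-5 ⇒ h* = (135/68)/5 = 0.3971.

With y'=λy (z=hλ):
  k1=λy_n ⇒ h·k1=z·y_n;  k2=λ(1+4/9z)y_n ⇒ h·k2=z(1+4/9z)y_n
  y_{n+1}/y_n = 1 − 2/15z + 17/15z(1+4/9z) = 1 + z + 68/135z²
  so R(z) = 1 + z + 68/135z².

Need |R(x)|<1, x<0.
x=-0.71: |R|=0.5439
R=1: x+68/135x²=0 ⇒ x=−135/68=-1.9853; min R=1−1/(4·68/135)=0.5037>−1
Confirm numerically:
  x=-1.493: |R|=0.62978 <1
  x=-1.426: |R|=0.59827 <1
  x=-1.225: |R|=0.53087 <1
  x=-1.202: |R|=0.52575 <1
  x=-2.498: |R|=1.64511 >1
  x=-2.239: |R|=1.28613 >1
Stable set (-1.9853, 0).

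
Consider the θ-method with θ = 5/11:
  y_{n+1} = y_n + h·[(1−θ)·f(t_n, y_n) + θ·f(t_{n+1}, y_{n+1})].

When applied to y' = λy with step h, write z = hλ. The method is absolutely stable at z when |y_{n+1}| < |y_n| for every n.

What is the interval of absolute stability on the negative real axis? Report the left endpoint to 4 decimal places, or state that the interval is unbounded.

Test eqn y'=λy, z=hλ:
  y_{n+1} = y_n + z·[6/11·y_n + 5/11·y_{n+1}] ⇒ (1 − 5/11z)y_{n+1} = (1 + 6/11z)y_n
  so R(z) = (1 + 6/11z)/(1 − 5/11z).

Solve |R(x)|<1 on ℝ⁻.
x=-1.54: |R|=0.0941
R=−1: 1+6/11x = −1+5/11x ⇒ -1/11x=2 ⇒ x=2/(-1/11)=-22.0000
Confirm numerically:
  x=-20.284: |R|=0.98474 <1
  x=-18.084: |R|=0.96139 <1
  x=-15.269: |R|=0.92294 <1
  x=-10.094: |R|=0.80631 <1
  x=-22.495: |R|=1.00401 >1
  x=-22.033: |R|=1.00027 >1
Interval (-22.0000, 0).

(-22.0000, 0).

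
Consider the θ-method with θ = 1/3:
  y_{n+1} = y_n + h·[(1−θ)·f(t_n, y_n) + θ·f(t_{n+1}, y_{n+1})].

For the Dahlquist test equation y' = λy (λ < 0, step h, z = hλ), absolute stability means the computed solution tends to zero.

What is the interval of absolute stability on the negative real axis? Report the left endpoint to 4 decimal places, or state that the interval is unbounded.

Test eqn y'=λy, z=hλ:
  y_{n+1} = y_n + z·[2/3·y_n + 1/3·y_{n+1}] ⇒ (1 − 1/3z)y_{n+1} = (1 + 2/3z)y_n
  ⇒ R(z) = (1 + 2/3z)/(1 − 1/3z).

Boundary: |R(x)|=1, x<0.
x=-0.87: |R|=0.3256
R=−1: 1+2/3x = −1+1/3x ⇒ -1/3x=2 ⇒ x=2/(-1/3)=-6.0000
Confirm numerically:
  x=-5.655: |R|=0.96014 <1
  x=-5.087: |R|=0.88710 <1
  x=-2.631: |R|=0.40170 <1
  x=-6.448: |R|=1.04742 >1
  x=-6.330: |R|=1.03537 >1
So |R|<1 on (-6.0000, 0).

(-6.0000, 0).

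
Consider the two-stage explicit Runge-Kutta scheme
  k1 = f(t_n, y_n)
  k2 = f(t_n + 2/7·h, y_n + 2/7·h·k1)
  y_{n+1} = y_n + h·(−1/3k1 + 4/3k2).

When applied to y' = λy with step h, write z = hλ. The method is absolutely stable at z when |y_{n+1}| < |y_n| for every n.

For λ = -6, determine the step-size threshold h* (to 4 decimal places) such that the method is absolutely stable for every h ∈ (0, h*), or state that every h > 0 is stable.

Set f=λy, z=hλ:
  k1=λy_n ⇒ h·k1=z·y_n;  k2=λ(1+2/7z)y_n ⇒ h·k2=z(1+2/7z)y_n
  y_{n+1}/y_n = 1 − 1/3z + 4/3z(1+2/7z) = 1 + z + 8/21z²
  so R(z) = 1 + z + 8/21z².

Find x<0 with |R(x)|<1.
x=-0.75: |R|=0.4643
R=1: x+8/21x²=0 ⇒ x=−21/8=-2.6250; min R=1−1/(4·8/21)=0.3438>−1
Confirm numerically:
  x=-2.047: |R|=0.54927 <1
  x=-1.589: |R|=0.37287 <1
  x=-1.453: |R|=0.35127 <1
  x=-1.057: |R|=0.36862 <1
  x=-3.052: |R|=1.49646 >1
  x=-2.983: |R|=1.40682 >1
  x=-2.954: |R|=1.37023 >1
Interval (-2.6250, 0).

(-2.6250,0); λ=-6 ⇒ h* = (21/8)/6 = 0.4375.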